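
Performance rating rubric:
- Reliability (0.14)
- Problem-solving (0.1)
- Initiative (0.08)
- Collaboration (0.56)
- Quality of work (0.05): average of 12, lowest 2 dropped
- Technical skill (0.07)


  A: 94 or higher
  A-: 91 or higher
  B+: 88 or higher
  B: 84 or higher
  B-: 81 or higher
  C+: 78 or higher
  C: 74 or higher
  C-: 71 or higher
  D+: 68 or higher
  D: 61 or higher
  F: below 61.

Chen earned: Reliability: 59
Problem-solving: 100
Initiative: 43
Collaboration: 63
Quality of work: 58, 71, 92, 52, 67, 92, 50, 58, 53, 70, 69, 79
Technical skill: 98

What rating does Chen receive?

D

Quality of work: drop 50, 52 → average of remaining 10 = 709/10 = 70.9
Weighted total:
  Reliability 59 × 0.14 = 8.26
  Problem-solving 100 × 0.1 = 10
  Initiative 43 × 0.08 = 3.44
  Collaboration 63 × 0.56 = 35.28
  Quality of work 70.9 × 0.05 = 3.545
  Technical skill 98 × 0.07 = 6.86
Sum = 67.385
67.385 is ≥ 61 and < 68 → D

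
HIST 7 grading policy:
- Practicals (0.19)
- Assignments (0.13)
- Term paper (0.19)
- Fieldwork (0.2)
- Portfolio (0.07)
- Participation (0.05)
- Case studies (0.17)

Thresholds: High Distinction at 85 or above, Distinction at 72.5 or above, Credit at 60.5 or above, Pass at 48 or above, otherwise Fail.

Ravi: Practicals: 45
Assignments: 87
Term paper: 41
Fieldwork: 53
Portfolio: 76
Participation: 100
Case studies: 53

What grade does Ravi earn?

Pass

Weighted total:
  Practicals 45 × 0.19 = 8.55
  Assignments 87 × 0.13 = 11.31
  Term paper 41 × 0.19 = 7.79
  Fieldwork 53 × 0.2 = 10.6
  Portfolio 76 × 0.07 = 5.32
  Participation 100 × 0.05 = 5
  Case studies 53 × 0.17 = 9.01
Sum = 57.58
57.58 is ≥ 48 and < 60.5 → Pass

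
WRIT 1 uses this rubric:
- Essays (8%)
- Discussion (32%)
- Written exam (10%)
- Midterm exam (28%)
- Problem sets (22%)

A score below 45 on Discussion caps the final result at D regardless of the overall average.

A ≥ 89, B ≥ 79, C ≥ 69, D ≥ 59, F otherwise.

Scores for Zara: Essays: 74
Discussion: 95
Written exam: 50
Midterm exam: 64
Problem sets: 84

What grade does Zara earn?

Discussion score 95 ≥ 45: minimum met.
Weighted total:
  Essays 74 × 0.08 = 5.92
  Discussion 95 × 0.32 = 30.4
  Written exam 50 × 0.1 = 5
  Midterm exam 64 × 0.28 = 17.92
  Problem sets 84 × 0.22 = 18.48
Sum = 77.72
77.72 is ≥ 69 and < 79 → C

C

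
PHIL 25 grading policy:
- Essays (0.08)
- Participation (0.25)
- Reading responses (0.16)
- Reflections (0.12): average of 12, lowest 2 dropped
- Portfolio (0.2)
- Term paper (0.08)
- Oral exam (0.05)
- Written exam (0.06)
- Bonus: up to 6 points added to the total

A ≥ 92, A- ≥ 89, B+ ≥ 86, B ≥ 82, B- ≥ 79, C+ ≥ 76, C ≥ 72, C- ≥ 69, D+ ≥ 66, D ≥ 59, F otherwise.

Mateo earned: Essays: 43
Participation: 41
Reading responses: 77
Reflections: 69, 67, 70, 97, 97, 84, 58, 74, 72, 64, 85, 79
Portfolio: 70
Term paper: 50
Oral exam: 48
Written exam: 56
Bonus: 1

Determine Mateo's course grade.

Reflections: drop 58, 64 → average of remaining 10 = 794/10 = 79.4
Weighted total:
  Essays 43 × 0.08 = 3.44
  Participation 41 × 0.25 = 10.25
  Reading responses 77 × 0.16 = 12.32
  Reflections 79.4 × 0.12 = 9.528
  Portfolio 70 × 0.2 = 14
  Term paper 50 × 0.08 = 4
  Oral exam 48 × 0.05 = 2.4
  Written exam 56 × 0.06 = 3.36
Sum = 59.298
Bonus: 59.298 + 1 = 60.298
60.298 is ≥ 59 and < 66 → D

D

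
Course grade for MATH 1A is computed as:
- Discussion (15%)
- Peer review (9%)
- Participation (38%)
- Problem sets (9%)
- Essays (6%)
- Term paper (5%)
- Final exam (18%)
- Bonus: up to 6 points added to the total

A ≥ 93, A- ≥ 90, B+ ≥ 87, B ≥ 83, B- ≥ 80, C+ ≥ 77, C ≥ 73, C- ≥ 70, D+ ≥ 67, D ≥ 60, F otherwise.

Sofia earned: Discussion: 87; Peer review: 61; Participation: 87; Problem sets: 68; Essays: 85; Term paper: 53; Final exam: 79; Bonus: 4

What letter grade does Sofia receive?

B

Weighted total:
  Discussion 87 × 0.15 = 13.05
  Peer review 61 × 0.09 = 5.49
  Participation 87 × 0.38 = 33.06
  Problem sets 68 × 0.09 = 6.12
  Essays 85 × 0.06 = 5.1
  Term paper 53 × 0.05 = 2.65
  Final exam 79 × 0.18 = 14.22
Sum = 79.69
Bonus: 79.69 + 4 = 83.69
83.69 is ≥ 83 and < 87 → B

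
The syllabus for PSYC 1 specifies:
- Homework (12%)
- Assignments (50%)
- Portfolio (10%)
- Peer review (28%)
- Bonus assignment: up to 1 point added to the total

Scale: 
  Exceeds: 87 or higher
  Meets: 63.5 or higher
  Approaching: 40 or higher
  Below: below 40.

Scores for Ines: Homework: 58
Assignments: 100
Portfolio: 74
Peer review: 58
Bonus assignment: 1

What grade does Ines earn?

Weighted total:
  Homework 58 × 0.12 = 6.96
  Assignments 100 × 0.5 = 50
  Portfolio 74 × 0.1 = 7.4
  Peer review 58 × 0.28 = 16.24
Sum = 80.6
Bonus assignment: 80.6 + 1 = 81.6
81.6 is ≥ 63.5 and < 87 → Meets

Meets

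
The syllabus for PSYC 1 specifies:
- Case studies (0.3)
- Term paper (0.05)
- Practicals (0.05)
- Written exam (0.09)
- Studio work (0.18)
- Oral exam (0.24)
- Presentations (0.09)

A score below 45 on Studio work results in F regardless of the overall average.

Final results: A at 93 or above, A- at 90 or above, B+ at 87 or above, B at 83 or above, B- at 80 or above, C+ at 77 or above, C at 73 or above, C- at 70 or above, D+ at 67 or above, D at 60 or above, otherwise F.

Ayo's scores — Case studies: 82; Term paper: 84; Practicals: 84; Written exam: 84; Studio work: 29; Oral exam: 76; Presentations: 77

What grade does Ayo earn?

Studio work score 29 < 45: minimum not met.
Weighted total:
  Case studies 82 × 0.3 = 24.6
  Term paper 84 × 0.05 = 4.2
  Practicals 84 × 0.05 = 4.2
  Written exam 84 × 0.09 = 7.56
  Studio work 29 × 0.18 = 5.22
  Oral exam 76 × 0.24 = 18.24
  Presentations 77 × 0.09 = 6.93
Sum = 70.95
Because the Studio work minimum was not met, the result is F.

F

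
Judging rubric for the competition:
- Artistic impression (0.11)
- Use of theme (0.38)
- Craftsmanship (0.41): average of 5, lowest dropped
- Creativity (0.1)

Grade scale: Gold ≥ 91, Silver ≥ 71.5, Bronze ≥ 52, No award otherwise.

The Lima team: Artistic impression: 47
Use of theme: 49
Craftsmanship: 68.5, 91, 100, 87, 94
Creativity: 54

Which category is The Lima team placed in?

Bronze

Craftsmanship: drop 68.5 → average of remaining 4 = 372/4 = 93
Weighted total:
  Artistic impression 47 × 0.11 = 5.17
  Use of theme 49 × 0.38 = 18.62
  Craftsmanship 93 × 0.41 = 38.13
  Creativity 54 × 0.1 = 5.4
Sum = 67.32
67.32 is ≥ 52 and < 71.5 → Bronze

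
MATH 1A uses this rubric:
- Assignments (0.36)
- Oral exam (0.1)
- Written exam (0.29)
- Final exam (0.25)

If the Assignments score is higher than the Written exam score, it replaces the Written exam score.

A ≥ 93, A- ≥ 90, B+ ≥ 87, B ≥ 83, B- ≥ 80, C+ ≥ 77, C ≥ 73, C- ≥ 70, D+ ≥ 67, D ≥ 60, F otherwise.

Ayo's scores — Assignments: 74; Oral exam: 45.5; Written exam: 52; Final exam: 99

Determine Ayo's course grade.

Assignments (74) > Written exam (52), so Written exam counts as 74.
Weighted total:
  Assignments 74 × 0.36 = 26.64
  Oral exam 45.5 × 0.1 = 4.55
  Written exam 74 × 0.29 = 21.46
  Final exam 99 × 0.25 = 24.75
Sum = 77.4
77.4 is ≥ 77 and < 80 → C+

C+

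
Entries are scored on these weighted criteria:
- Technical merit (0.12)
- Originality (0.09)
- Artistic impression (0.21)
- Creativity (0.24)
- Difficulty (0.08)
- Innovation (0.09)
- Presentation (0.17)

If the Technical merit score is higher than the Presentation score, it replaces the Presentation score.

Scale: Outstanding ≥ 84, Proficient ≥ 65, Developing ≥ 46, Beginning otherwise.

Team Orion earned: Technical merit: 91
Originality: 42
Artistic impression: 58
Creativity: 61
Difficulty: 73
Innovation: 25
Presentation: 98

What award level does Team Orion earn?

Technical merit (91) ≤ Presentation (98), so Presentation stays at 98.
Weighted total:
  Technical merit 91 × 0.12 = 10.92
  Originality 42 × 0.09 = 3.78
  Artistic impression 58 × 0.21 = 12.18
  Creativity 61 × 0.24 = 14.64
  Difficulty 73 × 0.08 = 5.84
  Innovation 25 × 0.09 = 2.25
  Presentation 98 × 0.17 = 16.66
Sum = 66.27
66.27 is ≥ 65 and < 84 → Proficient

Proficient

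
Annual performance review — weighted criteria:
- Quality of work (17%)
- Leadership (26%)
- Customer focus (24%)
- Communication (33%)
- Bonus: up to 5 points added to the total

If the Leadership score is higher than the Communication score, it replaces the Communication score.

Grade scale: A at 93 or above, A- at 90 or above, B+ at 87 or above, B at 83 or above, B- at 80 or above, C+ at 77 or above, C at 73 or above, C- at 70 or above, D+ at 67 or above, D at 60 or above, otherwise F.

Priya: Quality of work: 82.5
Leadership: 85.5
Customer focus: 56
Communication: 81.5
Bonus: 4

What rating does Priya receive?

Leadership (85.5) > Communication (81.5), so Communication counts as 85.5.
Weighted total:
  Quality of work 82.5 × 0.17 = 14.025
  Leadership 85.5 × 0.26 = 22.23
  Customer focus 56 × 0.24 = 13.44
  Communication 85.5 × 0.33 = 28.215
Sum = 77.91
Bonus: 77.91 + 4 = 81.91
81.91 is ≥ 80 and < 83 → B-

B-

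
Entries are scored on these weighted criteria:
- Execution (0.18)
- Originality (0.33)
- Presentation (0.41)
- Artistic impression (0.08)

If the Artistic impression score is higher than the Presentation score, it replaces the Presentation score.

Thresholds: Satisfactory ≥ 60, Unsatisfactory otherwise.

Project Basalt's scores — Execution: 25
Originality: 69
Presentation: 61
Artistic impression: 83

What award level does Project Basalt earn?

Satisfactory

Artistic impression (83) > Presentation (61), so Presentation counts as 83.
Weighted total:
  Execution 25 × 0.18 = 4.5
  Originality 69 × 0.33 = 22.77
  Presentation 83 × 0.41 = 34.03
  Artistic impression 83 × 0.08 = 6.64
Sum = 67.94
67.94 ≥ 60 → Satisfactory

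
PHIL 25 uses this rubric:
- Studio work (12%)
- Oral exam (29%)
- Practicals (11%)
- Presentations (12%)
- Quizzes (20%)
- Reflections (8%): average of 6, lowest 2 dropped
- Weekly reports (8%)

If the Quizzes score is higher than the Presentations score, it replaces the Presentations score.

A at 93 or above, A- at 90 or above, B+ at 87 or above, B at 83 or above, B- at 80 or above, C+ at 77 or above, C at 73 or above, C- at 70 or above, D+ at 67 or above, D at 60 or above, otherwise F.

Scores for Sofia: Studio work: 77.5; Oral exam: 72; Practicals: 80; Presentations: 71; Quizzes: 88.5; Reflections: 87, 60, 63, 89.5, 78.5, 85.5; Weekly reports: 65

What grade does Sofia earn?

Reflections: drop 60, 63 → average of remaining 4 = 340.5/4 = 85.125
Quizzes (88.5) > Presentations (71), so Presentations counts as 88.5.
Weighted total:
  Studio work 77.5 × 0.12 = 9.3
  Oral exam 72 × 0.29 = 20.88
  Practicals 80 × 0.11 = 8.8
  Presentations 88.5 × 0.12 = 10.62
  Quizzes 88.5 × 0.2 = 17.7
  Reflections 85.125 × 0.08 = 6.81
  Weekly reports 65 × 0.08 = 5.2
Sum = 79.31
79.31 is ≥ 77 and < 80 → C+

C+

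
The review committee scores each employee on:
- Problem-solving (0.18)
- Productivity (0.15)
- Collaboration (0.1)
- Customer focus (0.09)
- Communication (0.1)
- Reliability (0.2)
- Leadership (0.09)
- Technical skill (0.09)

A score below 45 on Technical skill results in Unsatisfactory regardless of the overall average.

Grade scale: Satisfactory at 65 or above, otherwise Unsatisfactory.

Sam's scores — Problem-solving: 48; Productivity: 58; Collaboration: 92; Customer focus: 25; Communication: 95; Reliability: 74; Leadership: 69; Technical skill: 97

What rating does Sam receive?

Technical skill score 97 ≥ 45: minimum met.
Weighted total:
  Problem-solving 48 × 0.18 = 8.64
  Productivity 58 × 0.15 = 8.7
  Collaboration 92 × 0.1 = 9.2
  Customer focus 25 × 0.09 = 2.25
  Communication 95 × 0.1 = 9.5
  Reliability 74 × 0.2 = 14.8
  Leadership 69 × 0.09 = 6.21
  Technical skill 97 × 0.09 = 8.73
Sum = 68.03
68.03 ≥ 65 → Satisfactory

Satisfactory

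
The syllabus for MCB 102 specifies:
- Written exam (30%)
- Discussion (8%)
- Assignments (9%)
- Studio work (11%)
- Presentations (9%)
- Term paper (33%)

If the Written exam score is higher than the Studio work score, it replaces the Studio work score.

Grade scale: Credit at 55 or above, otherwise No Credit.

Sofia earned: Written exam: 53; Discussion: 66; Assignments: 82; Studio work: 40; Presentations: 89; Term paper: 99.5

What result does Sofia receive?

Credit

Written exam (53) > Studio work (40), so Studio work counts as 53.
Weighted total:
  Written exam 53 × 0.3 = 15.9
  Discussion 66 × 0.08 = 5.28
  Assignments 82 × 0.09 = 7.38
  Studio work 53 × 0.11 = 5.83
  Presentations 89 × 0.09 = 8.01
  Term paper 99.5 × 0.33 = 32.835
Sum = 75.235
75.235 ≥ 55 → Credit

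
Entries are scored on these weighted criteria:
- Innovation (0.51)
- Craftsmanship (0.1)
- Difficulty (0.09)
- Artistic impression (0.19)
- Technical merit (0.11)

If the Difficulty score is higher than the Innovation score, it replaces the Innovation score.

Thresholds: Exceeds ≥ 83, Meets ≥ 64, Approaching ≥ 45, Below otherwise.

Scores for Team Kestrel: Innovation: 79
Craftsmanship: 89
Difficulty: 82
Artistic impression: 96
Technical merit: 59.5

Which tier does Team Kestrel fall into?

Meets

Difficulty (82) > Innovation (79), so Innovation counts as 82.
Weighted total:
  Innovation 82 × 0.51 = 41.82
  Craftsmanship 89 × 0.1 = 8.9
  Difficulty 82 × 0.09 = 7.38
  Artistic impression 96 × 0.19 = 18.24
  Technical merit 59.5 × 0.11 = 6.545
Sum = 82.885
82.885 is ≥ 64 and < 83 → Meets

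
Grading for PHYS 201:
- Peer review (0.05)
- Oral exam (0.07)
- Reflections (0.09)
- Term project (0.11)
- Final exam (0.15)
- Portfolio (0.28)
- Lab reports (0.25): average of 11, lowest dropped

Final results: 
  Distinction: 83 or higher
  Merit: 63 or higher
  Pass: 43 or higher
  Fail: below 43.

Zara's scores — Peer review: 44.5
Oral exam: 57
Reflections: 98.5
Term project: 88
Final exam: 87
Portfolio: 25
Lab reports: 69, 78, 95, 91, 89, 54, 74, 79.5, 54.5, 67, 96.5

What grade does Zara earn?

Lab reports: drop 54 → average of remaining 10 = 793.5/10 = 79.35
Weighted total:
  Peer review 44.5 × 0.05 = 2.225
  Oral exam 57 × 0.07 = 3.99
  Reflections 98.5 × 0.09 = 8.865
  Term project 88 × 0.11 = 9.68
  Final exam 87 × 0.15 = 13.05
  Portfolio 25 × 0.28 = 7
  Lab reports 79.35 × 0.25 = 19.8375
Sum = 64.6475
64.6475 is ≥ 63 and < 83 → Merit

Merit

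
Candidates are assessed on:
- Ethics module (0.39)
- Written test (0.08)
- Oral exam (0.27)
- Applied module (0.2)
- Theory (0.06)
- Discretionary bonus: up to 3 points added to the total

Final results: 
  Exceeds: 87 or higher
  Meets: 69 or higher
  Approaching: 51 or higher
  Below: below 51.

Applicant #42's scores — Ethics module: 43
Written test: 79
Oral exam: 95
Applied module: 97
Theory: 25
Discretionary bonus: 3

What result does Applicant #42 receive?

Weighted total:
  Ethics module 43 × 0.39 = 16.77
  Written test 79 × 0.08 = 6.32
  Oral exam 95 × 0.27 = 25.65
  Applied module 97 × 0.2 = 19.4
  Theory 25 × 0.06 = 1.5
Sum = 69.64
Discretionary bonus: 69.64 + 3 = 72.64
72.64 is ≥ 69 and < 87 → Meets

Meets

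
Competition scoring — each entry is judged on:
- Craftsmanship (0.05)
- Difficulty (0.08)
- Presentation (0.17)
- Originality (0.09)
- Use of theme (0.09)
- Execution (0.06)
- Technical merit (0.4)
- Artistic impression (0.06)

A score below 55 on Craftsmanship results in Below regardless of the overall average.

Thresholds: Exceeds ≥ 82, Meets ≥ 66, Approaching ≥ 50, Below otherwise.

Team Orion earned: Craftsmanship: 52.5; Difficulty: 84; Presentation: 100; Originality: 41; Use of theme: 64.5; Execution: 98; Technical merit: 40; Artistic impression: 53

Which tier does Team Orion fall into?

Below

Craftsmanship score 52.5 < 55: minimum not met.
Weighted total:
  Craftsmanship 52.5 × 0.05 = 2.625
  Difficulty 84 × 0.08 = 6.72
  Presentation 100 × 0.17 = 17
  Originality 41 × 0.09 = 3.69
  Use of theme 64.5 × 0.09 = 5.805
  Execution 98 × 0.06 = 5.88
  Technical merit 40 × 0.4 = 16
  Artistic impression 53 × 0.06 = 3.18
Sum = 60.9
Because the Craftsmanship minimum was not met, the result is Below.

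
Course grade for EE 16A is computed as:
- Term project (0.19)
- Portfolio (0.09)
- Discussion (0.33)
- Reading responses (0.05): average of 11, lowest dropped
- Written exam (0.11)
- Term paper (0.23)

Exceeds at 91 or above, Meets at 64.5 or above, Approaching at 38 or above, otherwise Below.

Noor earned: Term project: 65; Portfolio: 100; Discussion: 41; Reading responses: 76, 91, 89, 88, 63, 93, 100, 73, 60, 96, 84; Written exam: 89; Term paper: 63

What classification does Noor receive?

Approaching

Reading responses: drop 60 → average of remaining 10 = 853/10 = 85.3
Weighted total:
  Term project 65 × 0.19 = 12.35
  Portfolio 100 × 0.09 = 9
  Discussion 41 × 0.33 = 13.53
  Reading responses 85.3 × 0.05 = 4.265
  Written exam 89 × 0.11 = 9.79
  Term paper 63 × 0.23 = 14.49
Sum = 63.425
63.425 is ≥ 38 and < 64.5 → Approaching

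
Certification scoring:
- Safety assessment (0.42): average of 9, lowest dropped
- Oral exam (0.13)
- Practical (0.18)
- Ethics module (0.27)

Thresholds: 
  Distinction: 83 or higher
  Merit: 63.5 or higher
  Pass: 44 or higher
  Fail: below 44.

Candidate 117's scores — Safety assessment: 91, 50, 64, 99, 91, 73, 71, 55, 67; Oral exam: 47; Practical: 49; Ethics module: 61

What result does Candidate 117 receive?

Safety assessment: drop 50 → average of remaining 8 = 611/8 = 76.375
Weighted total:
  Safety assessment 76.375 × 0.42 = 32.0775
  Oral exam 47 × 0.13 = 6.11
  Practical 49 × 0.18 = 8.82
  Ethics module 61 × 0.27 = 16.47
Sum = 63.4775
63.4775 is ≥ 44 and < 63.5 → Pass

Pass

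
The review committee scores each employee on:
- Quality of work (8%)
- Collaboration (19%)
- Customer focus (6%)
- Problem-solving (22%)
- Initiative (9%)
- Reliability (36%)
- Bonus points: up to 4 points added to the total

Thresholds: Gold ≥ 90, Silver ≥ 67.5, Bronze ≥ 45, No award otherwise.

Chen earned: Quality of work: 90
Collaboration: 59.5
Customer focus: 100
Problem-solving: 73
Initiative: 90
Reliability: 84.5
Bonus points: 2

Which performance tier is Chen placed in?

Weighted total:
  Quality of work 90 × 0.08 = 7.2
  Collaboration 59.5 × 0.19 = 11.305
  Customer focus 100 × 0.06 = 6
  Problem-solving 73 × 0.22 = 16.06
  Initiative 90 × 0.09 = 8.1
  Reliability 84.5 × 0.36 = 30.42
Sum = 79.085
Bonus points: 79.085 + 2 = 81.085
81.085 is ≥ 67.5 and < 90 → Silver

Silver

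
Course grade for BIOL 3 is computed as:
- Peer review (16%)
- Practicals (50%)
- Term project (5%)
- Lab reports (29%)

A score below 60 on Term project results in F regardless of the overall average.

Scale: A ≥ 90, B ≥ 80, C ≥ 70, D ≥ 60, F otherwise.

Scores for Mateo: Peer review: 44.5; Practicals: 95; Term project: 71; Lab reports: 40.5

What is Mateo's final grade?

Term project score 71 ≥ 60: minimum met.
Weighted total:
  Peer review 44.5 × 0.16 = 7.12
  Practicals 95 × 0.5 = 47.5
  Term project 71 × 0.05 = 3.55
  Lab reports 40.5 × 0.29 = 11.745
Sum = 69.915
69.915 is ≥ 60 and < 70 → D

D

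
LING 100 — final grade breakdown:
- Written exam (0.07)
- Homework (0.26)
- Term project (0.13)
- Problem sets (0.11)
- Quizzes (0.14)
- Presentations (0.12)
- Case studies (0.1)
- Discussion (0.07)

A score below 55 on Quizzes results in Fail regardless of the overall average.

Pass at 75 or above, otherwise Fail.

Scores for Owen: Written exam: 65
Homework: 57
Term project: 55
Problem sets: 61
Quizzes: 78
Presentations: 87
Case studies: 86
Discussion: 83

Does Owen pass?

Fail

Quizzes score 78 ≥ 55: minimum met.
Weighted total:
  Written exam 65 × 0.07 = 4.55
  Homework 57 × 0.26 = 14.82
  Term project 55 × 0.13 = 7.15
  Problem sets 61 × 0.11 = 6.71
  Quizzes 78 × 0.14 = 10.92
  Presentations 87 × 0.12 = 10.44
  Case studies 86 × 0.1 = 8.6
  Discussion 83 × 0.07 = 5.81
Sum = 69
69 < 75 → Fail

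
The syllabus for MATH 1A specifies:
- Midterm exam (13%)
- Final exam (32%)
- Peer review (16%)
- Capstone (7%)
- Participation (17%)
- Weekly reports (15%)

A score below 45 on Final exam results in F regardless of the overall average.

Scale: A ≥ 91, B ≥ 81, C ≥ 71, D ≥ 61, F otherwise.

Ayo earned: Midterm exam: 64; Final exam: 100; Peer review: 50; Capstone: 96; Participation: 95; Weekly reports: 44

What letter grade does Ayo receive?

Final exam score 100 ≥ 45: minimum met.
Weighted total:
  Midterm exam 64 × 0.13 = 8.32
  Final exam 100 × 0.32 = 32
  Peer review 50 × 0.16 = 8
  Capstone 96 × 0.07 = 6.72
  Participation 95 × 0.17 = 16.15
  Weekly reports 44 × 0.15 = 6.6
Sum = 77.79
77.79 is ≥ 71 and < 81 → C

C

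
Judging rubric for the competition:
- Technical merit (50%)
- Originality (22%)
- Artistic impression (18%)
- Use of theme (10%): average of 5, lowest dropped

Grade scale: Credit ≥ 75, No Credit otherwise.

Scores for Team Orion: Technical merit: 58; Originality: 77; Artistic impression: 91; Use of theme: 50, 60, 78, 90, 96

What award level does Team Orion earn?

No Credit

Use of theme: drop 50 → average of remaining 4 = 324/4 = 81
Weighted total:
  Technical merit 58 × 0.5 = 29
  Originality 77 × 0.22 = 16.94
  Artistic impression 91 × 0.18 = 16.38
  Use of theme 81 × 0.1 = 8.1
Sum = 70.42
70.42 < 75 → No Credit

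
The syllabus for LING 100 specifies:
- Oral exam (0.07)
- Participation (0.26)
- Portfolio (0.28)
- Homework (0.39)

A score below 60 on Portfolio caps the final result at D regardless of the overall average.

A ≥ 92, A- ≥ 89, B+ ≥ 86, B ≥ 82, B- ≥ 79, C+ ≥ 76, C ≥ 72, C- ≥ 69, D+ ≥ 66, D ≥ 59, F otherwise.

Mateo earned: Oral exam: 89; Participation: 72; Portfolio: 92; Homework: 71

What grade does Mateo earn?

Portfolio score 92 ≥ 60: minimum met.
Weighted total:
  Oral exam 89 × 0.07 = 6.23
  Participation 72 × 0.26 = 18.72
  Portfolio 92 × 0.28 = 25.76
  Homework 71 × 0.39 = 27.69
Sum = 78.4
78.4 is ≥ 76 and < 79 → C+

C+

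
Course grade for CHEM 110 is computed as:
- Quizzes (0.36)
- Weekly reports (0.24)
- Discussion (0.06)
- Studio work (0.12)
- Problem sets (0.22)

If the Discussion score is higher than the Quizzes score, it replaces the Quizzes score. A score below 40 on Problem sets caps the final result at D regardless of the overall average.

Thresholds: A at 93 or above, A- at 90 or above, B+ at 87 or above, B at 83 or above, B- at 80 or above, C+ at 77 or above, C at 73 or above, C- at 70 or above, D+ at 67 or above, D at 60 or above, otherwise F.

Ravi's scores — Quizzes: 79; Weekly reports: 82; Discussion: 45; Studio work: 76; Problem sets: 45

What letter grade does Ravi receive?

Discussion (45) ≤ Quizzes (79), so Quizzes stays at 79.
Problem sets score 45 ≥ 40: minimum met.
Weighted total:
  Quizzes 79 × 0.36 = 28.44
  Weekly reports 82 × 0.24 = 19.68
  Discussion 45 × 0.06 = 2.7
  Studio work 76 × 0.12 = 9.12
  Problem sets 45 × 0.22 = 9.9
Sum = 69.84
69.84 is ≥ 67 and < 70 → D+

D+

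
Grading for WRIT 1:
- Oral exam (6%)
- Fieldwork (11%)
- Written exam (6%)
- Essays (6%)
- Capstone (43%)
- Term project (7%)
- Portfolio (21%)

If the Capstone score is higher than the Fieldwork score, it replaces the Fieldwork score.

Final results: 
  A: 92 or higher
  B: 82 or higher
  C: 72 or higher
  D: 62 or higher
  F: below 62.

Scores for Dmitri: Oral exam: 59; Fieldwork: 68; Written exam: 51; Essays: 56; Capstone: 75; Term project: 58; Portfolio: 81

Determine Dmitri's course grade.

D

Capstone (75) > Fieldwork (68), so Fieldwork counts as 75.
Weighted total:
  Oral exam 59 × 0.06 = 3.54
  Fieldwork 75 × 0.11 = 8.25
  Written exam 51 × 0.06 = 3.06
  Essays 56 × 0.06 = 3.36
  Capstone 75 × 0.43 = 32.25
  Term project 58 × 0.07 = 4.06
  Portfolio 81 × 0.21 = 17.01
Sum = 71.53
71.53 is ≥ 62 and < 72 → D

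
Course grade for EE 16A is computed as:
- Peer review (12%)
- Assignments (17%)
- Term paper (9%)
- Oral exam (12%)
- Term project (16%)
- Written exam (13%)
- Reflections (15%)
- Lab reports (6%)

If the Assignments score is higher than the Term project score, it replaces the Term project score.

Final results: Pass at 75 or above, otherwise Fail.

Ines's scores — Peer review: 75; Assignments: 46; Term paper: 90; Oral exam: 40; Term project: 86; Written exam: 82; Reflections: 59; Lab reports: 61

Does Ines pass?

Fail

Assignments (46) ≤ Term project (86), so Term project stays at 86.
Weighted total:
  Peer review 75 × 0.12 = 9
  Assignments 46 × 0.17 = 7.82
  Term paper 90 × 0.09 = 8.1
  Oral exam 40 × 0.12 = 4.8
  Term project 86 × 0.16 = 13.76
  Written exam 82 × 0.13 = 10.66
  Reflections 59 × 0.15 = 8.85
  Lab reports 61 × 0.06 = 3.66
Sum = 66.65
66.65 < 75 → Fail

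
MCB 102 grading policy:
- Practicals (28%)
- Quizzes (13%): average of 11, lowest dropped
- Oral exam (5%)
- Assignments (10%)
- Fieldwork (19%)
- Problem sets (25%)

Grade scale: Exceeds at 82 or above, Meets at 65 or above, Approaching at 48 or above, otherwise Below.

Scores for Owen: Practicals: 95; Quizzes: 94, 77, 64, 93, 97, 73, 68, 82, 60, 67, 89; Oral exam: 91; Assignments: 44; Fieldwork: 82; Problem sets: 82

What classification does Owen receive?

Exceeds

Quizzes: drop 60 → average of remaining 10 = 804/10 = 80.4
Weighted total:
  Practicals 95 × 0.28 = 26.6
  Quizzes 80.4 × 0.13 = 10.452
  Oral exam 91 × 0.05 = 4.55
  Assignments 44 × 0.1 = 4.4
  Fieldwork 82 × 0.19 = 15.58
  Problem sets 82 × 0.25 = 20.5
Sum = 82.082
82.082 ≥ 82 → Exceeds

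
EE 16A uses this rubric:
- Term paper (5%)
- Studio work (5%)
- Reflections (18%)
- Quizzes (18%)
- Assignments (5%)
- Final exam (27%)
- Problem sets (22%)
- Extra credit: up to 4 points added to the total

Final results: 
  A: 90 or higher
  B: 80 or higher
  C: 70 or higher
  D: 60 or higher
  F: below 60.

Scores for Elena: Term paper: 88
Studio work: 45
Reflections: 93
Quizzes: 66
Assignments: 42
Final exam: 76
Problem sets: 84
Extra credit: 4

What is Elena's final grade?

B

Weighted total:
  Term paper 88 × 0.05 = 4.4
  Studio work 45 × 0.05 = 2.25
  Reflections 93 × 0.18 = 16.74
  Quizzes 66 × 0.18 = 11.88
  Assignments 42 × 0.05 = 2.1
  Final exam 76 × 0.27 = 20.52
  Problem sets 84 × 0.22 = 18.48
Sum = 76.37
Extra credit: 76.37 + 4 = 80.37
80.37 is ≥ 80 and < 90 → B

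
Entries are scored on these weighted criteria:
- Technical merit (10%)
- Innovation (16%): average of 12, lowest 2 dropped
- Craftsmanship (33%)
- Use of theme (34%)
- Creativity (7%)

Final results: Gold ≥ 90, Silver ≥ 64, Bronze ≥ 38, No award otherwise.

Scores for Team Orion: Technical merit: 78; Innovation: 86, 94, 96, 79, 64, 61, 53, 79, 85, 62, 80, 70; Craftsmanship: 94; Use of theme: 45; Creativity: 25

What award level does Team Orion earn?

Silver

Innovation: drop 53, 61 → average of remaining 10 = 795/10 = 79.5
Weighted total:
  Technical merit 78 × 0.1 = 7.8
  Innovation 79.5 × 0.16 = 12.72
  Craftsmanship 94 × 0.33 = 31.02
  Use of theme 45 × 0.34 = 15.3
  Creativity 25 × 0.07 = 1.75
Sum = 68.59
68.59 is ≥ 64 and < 90 → Silver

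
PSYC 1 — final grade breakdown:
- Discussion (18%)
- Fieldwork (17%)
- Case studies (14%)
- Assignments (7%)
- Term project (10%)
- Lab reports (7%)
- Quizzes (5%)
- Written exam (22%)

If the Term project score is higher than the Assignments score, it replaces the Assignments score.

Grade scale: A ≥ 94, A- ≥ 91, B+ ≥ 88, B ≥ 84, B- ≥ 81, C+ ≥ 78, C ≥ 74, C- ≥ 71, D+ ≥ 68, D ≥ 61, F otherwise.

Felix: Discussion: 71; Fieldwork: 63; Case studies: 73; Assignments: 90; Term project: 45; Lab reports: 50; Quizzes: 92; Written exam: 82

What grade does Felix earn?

Term project (45) ≤ Assignments (90), so Assignments stays at 90.
Weighted total:
  Discussion 71 × 0.18 = 12.78
  Fieldwork 63 × 0.17 = 10.71
  Case studies 73 × 0.14 = 10.22
  Assignments 90 × 0.07 = 6.3
  Term project 45 × 0.1 = 4.5
  Lab reports 50 × 0.07 = 3.5
  Quizzes 92 × 0.05 = 4.6
  Written exam 82 × 0.22 = 18.04
Sum = 70.65
70.65 is ≥ 68 and < 71 → D+

D+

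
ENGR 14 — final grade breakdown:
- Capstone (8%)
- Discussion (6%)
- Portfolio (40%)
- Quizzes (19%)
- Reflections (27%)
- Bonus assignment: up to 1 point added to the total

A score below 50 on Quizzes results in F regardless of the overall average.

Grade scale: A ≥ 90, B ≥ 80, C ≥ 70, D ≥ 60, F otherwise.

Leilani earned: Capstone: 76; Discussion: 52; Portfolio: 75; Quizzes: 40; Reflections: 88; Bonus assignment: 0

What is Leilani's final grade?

F

Quizzes score 40 < 50: minimum not met.
Weighted total:
  Capstone 76 × 0.08 = 6.08
  Discussion 52 × 0.06 = 3.12
  Portfolio 75 × 0.4 = 30
  Quizzes 40 × 0.19 = 7.6
  Reflections 88 × 0.27 = 23.76
Sum = 70.56
Bonus assignment: 70.56 + 0 = 70.56
Because the Quizzes minimum was not met, the result is F.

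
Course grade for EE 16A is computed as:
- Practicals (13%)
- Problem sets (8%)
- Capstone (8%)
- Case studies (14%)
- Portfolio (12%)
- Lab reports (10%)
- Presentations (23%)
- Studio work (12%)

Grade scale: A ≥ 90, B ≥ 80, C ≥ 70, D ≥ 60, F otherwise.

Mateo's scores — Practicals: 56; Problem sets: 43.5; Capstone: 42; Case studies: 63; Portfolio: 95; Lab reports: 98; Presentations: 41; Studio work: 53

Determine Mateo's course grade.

F

Weighted total:
  Practicals 56 × 0.13 = 7.28
  Problem sets 43.5 × 0.08 = 3.48
  Capstone 42 × 0.08 = 3.36
  Case studies 63 × 0.14 = 8.82
  Portfolio 95 × 0.12 = 11.4
  Lab reports 98 × 0.1 = 9.8
  Presentations 41 × 0.23 = 9.43
  Studio work 53 × 0.12 = 6.36
Sum = 59.93
59.93 < 60 → F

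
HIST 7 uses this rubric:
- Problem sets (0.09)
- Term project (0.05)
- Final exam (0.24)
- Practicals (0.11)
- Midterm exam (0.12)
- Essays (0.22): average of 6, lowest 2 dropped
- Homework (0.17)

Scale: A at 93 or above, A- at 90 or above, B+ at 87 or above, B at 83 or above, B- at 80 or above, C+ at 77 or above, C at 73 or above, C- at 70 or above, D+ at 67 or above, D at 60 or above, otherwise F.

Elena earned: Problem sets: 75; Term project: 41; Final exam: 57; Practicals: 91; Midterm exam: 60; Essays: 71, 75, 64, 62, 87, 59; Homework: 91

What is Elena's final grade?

C-

Essays: drop 59, 62 → average of remaining 4 = 297/4 = 74.25
Weighted total:
  Problem sets 75 × 0.09 = 6.75
  Term project 41 × 0.05 = 2.05
  Final exam 57 × 0.24 = 13.68
  Practicals 91 × 0.11 = 10.01
  Midterm exam 60 × 0.12 = 7.2
  Essays 74.25 × 0.22 = 16.335
  Homework 91 × 0.17 = 15.47
Sum = 71.495
71.495 is ≥ 70 and < 73 → C-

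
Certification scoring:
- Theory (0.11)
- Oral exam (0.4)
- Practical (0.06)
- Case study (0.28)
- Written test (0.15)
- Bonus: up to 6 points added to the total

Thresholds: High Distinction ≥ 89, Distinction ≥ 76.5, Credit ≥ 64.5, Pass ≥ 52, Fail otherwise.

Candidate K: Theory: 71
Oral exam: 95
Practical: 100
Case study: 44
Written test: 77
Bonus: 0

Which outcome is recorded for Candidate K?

Weighted total:
  Theory 71 × 0.11 = 7.81
  Oral exam 95 × 0.4 = 38
  Practical 100 × 0.06 = 6
  Case study 44 × 0.28 = 12.32
  Written test 77 × 0.15 = 11.55
Sum = 75.68
Bonus: 75.68 + 0 = 75.68
75.68 is ≥ 64.5 and < 76.5 → Credit

Credit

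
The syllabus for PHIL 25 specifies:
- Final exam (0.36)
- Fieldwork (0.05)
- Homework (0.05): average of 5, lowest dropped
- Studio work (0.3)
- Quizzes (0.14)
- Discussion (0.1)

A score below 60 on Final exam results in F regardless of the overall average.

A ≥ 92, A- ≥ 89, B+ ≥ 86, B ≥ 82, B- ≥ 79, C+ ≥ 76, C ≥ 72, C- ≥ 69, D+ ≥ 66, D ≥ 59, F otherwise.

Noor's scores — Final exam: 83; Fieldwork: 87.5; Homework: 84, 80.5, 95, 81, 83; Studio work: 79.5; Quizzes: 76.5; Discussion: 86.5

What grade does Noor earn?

B-

Homework: drop 80.5 → average of remaining 4 = 343/4 = 85.75
Final exam score 83 ≥ 60: minimum met.
Weighted total:
  Final exam 83 × 0.36 = 29.88
  Fieldwork 87.5 × 0.05 = 4.375
  Homework 85.75 × 0.05 = 4.2875
  Studio work 79.5 × 0.3 = 23.85
  Quizzes 76.5 × 0.14 = 10.71
  Discussion 86.5 × 0.1 = 8.65
Sum = 81.7525
81.7525 is ≥ 79 and < 82 → B-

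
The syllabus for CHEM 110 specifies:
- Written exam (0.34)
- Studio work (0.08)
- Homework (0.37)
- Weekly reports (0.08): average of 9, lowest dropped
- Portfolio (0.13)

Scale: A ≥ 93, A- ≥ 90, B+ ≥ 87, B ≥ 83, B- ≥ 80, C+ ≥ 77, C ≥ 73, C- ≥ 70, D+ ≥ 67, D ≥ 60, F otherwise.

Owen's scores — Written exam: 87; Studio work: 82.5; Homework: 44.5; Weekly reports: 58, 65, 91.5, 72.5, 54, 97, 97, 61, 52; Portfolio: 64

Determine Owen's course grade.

Weekly reports: drop 52 → average of remaining 8 = 596/8 = 74.5
Weighted total:
  Written exam 87 × 0.34 = 29.58
  Studio work 82.5 × 0.08 = 6.6
  Homework 44.5 × 0.37 = 16.465
  Weekly reports 74.5 × 0.08 = 5.96
  Portfolio 64 × 0.13 = 8.32
Sum = 66.925
66.925 is ≥ 60 and < 67 → D

D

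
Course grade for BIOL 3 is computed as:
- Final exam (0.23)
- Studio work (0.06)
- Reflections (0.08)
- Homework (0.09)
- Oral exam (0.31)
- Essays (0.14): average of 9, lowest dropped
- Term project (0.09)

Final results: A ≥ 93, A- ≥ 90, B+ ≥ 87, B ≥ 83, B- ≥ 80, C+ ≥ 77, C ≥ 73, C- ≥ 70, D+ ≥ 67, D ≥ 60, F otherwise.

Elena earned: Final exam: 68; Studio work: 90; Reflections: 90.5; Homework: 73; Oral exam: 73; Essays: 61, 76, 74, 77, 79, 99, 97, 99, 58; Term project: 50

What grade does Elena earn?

C

Essays: drop 58 → average of remaining 8 = 662/8 = 82.75
Weighted total:
  Final exam 68 × 0.23 = 15.64
  Studio work 90 × 0.06 = 5.4
  Reflections 90.5 × 0.08 = 7.24
  Homework 73 × 0.09 = 6.57
  Oral exam 73 × 0.31 = 22.63
  Essays 82.75 × 0.14 = 11.585
  Term project 50 × 0.09 = 4.5
Sum = 73.565
73.565 is ≥ 73 and < 77 → C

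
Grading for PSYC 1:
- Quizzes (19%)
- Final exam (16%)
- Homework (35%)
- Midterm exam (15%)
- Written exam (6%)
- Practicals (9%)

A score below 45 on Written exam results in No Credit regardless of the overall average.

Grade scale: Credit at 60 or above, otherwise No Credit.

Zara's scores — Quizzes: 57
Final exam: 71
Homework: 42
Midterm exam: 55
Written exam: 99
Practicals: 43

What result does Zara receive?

No Credit

Written exam score 99 ≥ 45: minimum met.
Weighted total:
  Quizzes 57 × 0.19 = 10.83
  Final exam 71 × 0.16 = 11.36
  Homework 42 × 0.35 = 14.7
  Midterm exam 55 × 0.15 = 8.25
  Written exam 99 × 0.06 = 5.94
  Practicals 43 × 0.09 = 3.87
Sum = 54.95
54.95 < 60 → No Credit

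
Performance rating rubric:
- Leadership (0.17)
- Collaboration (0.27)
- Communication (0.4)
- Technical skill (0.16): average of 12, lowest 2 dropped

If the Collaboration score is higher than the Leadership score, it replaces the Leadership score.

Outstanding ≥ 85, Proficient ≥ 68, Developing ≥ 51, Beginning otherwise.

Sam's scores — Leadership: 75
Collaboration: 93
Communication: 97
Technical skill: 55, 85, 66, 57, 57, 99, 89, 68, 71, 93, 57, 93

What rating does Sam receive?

Technical skill: drop 55, 57 → average of remaining 10 = 778/10 = 77.8
Collaboration (93) > Leadership (75), so Leadership counts as 93.
Weighted total:
  Leadership 93 × 0.17 = 15.81
  Collaboration 93 × 0.27 = 25.11
  Communication 97 × 0.4 = 38.8
  Technical skill 77.8 × 0.16 = 12.448
Sum = 92.168
92.168 ≥ 85 → Outstanding

Outstanding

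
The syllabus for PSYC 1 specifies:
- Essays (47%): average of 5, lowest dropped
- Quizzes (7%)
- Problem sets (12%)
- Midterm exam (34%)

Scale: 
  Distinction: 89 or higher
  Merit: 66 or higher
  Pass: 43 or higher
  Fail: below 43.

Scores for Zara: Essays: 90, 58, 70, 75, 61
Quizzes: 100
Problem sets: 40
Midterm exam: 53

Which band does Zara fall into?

Essays: drop 58 → average of remaining 4 = 296/4 = 74
Weighted total:
  Essays 74 × 0.47 = 34.78
  Quizzes 100 × 0.07 = 7
  Problem sets 40 × 0.12 = 4.8
  Midterm exam 53 × 0.34 = 18.02
Sum = 64.6
64.6 is ≥ 43 and < 66 → Pass

Pass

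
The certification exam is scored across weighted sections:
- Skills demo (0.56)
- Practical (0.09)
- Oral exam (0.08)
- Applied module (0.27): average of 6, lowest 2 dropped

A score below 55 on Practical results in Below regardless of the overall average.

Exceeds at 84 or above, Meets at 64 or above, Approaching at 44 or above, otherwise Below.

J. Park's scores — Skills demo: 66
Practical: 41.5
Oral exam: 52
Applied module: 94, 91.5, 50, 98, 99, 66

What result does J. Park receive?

Below

Applied module: drop 50, 66 → average of remaining 4 = 382.5/4 = 95.625
Practical score 41.5 < 55: minimum not met.
Weighted total:
  Skills demo 66 × 0.56 = 36.96
  Practical 41.5 × 0.09 = 3.735
  Oral exam 52 × 0.08 = 4.16
  Applied module 95.625 × 0.27 = 25.81875
Sum = 70.67375
Because the Practical minimum was not met, the result is Below.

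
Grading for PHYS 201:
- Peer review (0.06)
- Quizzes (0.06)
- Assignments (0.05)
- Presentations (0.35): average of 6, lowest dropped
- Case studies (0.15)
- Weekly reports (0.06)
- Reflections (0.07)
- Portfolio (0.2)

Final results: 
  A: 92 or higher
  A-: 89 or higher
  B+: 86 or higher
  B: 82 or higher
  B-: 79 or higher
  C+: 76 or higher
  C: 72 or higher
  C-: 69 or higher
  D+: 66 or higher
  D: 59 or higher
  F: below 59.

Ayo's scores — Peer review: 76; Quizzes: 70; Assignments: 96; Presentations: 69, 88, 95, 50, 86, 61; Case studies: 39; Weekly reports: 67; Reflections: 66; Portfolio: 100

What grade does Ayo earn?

Presentations: drop 50 → average of remaining 5 = 399/5 = 79.8
Weighted total:
  Peer review 76 × 0.06 = 4.56
  Quizzes 70 × 0.06 = 4.2
  Assignments 96 × 0.05 = 4.8
  Presentations 79.8 × 0.35 = 27.93
  Case studies 39 × 0.15 = 5.85
  Weekly reports 67 × 0.06 = 4.02
  Reflections 66 × 0.07 = 4.62
  Portfolio 100 × 0.2 = 20
Sum = 75.98
75.98 is ≥ 72 and < 76 → C

C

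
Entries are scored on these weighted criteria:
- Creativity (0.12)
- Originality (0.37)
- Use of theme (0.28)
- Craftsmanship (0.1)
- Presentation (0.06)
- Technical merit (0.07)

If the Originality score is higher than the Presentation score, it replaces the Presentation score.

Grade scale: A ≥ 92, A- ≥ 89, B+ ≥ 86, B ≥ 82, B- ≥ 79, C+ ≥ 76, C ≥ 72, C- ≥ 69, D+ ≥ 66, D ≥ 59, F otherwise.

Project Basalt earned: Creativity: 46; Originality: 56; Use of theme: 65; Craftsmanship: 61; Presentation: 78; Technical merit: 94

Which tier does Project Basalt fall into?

D

Originality (56) ≤ Presentation (78), so Presentation stays at 78.
Weighted total:
  Creativity 46 × 0.12 = 5.52
  Originality 56 × 0.37 = 20.72
  Use of theme 65 × 0.28 = 18.2
  Craftsmanship 61 × 0.1 = 6.1
  Presentation 78 × 0.06 = 4.68
  Technical merit 94 × 0.07 = 6.58
Sum = 61.8
61.8 is ≥ 59 and < 66 → D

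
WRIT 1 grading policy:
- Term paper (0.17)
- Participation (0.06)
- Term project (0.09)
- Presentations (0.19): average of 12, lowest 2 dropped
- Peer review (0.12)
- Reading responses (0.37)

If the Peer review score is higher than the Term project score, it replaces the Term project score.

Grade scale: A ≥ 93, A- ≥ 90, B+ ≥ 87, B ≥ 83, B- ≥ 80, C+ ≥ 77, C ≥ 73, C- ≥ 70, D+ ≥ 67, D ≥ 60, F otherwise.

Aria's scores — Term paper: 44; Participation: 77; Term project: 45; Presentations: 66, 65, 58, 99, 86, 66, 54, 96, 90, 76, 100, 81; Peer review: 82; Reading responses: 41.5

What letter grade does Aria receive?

Presentations: drop 54, 58 → average of remaining 10 = 825/10 = 82.5
Peer review (82) > Term project (45), so Term project counts as 82.
Weighted total:
  Term paper 44 × 0.17 = 7.48
  Participation 77 × 0.06 = 4.62
  Term project 82 × 0.09 = 7.38
  Presentations 82.5 × 0.19 = 15.675
  Peer review 82 × 0.12 = 9.84
  Reading responses 41.5 × 0.37 = 15.355
Sum = 60.35
60.35 is ≥ 60 and < 67 → D

D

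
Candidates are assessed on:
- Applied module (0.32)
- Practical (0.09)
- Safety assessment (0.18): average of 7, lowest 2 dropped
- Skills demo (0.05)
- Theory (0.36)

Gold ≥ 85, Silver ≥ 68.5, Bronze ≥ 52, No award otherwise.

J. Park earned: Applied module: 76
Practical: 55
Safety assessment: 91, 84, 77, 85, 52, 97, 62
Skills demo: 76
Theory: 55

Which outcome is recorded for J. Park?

Bronze

Safety assessment: drop 52, 62 → average of remaining 5 = 434/5 = 86.8
Weighted total:
  Applied module 76 × 0.32 = 24.32
  Practical 55 × 0.09 = 4.95
  Safety assessment 86.8 × 0.18 = 15.624
  Skills demo 76 × 0.05 = 3.8
  Theory 55 × 0.36 = 19.8
Sum = 68.494
68.494 is ≥ 52 and < 68.5 → Bronze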